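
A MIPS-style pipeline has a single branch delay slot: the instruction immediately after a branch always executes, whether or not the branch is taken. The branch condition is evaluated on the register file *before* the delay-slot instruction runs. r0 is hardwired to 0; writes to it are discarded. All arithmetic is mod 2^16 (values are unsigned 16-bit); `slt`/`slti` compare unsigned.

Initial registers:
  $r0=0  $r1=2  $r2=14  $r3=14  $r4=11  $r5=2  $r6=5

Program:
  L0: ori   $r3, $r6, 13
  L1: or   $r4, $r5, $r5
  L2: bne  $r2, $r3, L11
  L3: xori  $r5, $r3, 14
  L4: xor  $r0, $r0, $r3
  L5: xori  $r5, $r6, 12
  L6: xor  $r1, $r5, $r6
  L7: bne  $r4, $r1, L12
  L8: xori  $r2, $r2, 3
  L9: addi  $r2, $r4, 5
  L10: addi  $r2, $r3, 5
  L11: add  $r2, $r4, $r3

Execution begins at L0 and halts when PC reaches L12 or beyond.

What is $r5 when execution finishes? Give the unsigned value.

3

#0 ori   $r3, $r6, 13 ; 0/2/14/13/11/2/5
#1 or   $r4, $r5, $r5 ; 0/2/14/13/2/2/5
#2 bne  $r2, $r3, L11 ; 0/2/14/13/2/2/5 ; →target
#3 xori  $r5, $r3, 14 ; 0/2/14/13/2/3/5
#11 add  $r2, $r4, $r3 ; 0/2/15/13/2/3/5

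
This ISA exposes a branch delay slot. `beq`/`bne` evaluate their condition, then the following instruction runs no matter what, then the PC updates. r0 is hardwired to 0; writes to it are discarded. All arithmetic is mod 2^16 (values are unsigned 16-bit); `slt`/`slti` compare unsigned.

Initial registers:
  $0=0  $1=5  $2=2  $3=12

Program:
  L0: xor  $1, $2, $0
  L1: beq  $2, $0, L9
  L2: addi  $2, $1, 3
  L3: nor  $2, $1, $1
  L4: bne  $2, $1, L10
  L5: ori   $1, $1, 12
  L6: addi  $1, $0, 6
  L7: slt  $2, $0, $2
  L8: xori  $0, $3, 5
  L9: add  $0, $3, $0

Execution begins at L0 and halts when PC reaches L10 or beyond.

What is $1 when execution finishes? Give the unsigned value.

14

PC=0  xor  $1, $2, $0        | $0=0 $1=2 $2=2 $3=12
PC=1  beq  $2, $0, L9        | $0=0 $1=2 $2=2 $3=12  [not taken]
PC=2  addi  $2, $1, 3        | $0=0 $1=2 $2=5 $3=12
PC=3  nor  $2, $1, $1        | $0=0 $1=2 $2=65533 $3=12
PC=4  bne  $2, $1, L10       | $0=0 $1=2 $2=65533 $3=12  [TAKEN]
PC=5  ori   $1, $1, 12       | $0=0 $1=14 $2=65533 $3=12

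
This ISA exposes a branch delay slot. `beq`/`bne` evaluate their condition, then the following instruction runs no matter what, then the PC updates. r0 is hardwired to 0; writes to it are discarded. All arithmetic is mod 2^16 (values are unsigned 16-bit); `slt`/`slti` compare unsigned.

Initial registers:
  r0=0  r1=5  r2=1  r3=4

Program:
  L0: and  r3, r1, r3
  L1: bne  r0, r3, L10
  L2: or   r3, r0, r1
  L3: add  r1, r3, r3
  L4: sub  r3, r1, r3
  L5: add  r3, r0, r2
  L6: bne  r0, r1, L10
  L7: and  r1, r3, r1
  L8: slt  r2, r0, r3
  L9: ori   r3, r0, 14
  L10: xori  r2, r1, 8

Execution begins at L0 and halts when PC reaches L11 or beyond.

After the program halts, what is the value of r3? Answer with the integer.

[0] and  r3, r1, r3  →  {r0:0, r1:5, r2:1, r3:4}
[1] bne  r0, r3, L10  →  {r0:0, r1:5, r2:1, r3:4}  ⟨branch taken⟩
[2] or   r3, r0, r1  →  {r0:0, r1:5, r2:1, r3:5}
[10] xori  r2, r1, 8  →  {r0:0, r1:5, r2:13, r3:5}

5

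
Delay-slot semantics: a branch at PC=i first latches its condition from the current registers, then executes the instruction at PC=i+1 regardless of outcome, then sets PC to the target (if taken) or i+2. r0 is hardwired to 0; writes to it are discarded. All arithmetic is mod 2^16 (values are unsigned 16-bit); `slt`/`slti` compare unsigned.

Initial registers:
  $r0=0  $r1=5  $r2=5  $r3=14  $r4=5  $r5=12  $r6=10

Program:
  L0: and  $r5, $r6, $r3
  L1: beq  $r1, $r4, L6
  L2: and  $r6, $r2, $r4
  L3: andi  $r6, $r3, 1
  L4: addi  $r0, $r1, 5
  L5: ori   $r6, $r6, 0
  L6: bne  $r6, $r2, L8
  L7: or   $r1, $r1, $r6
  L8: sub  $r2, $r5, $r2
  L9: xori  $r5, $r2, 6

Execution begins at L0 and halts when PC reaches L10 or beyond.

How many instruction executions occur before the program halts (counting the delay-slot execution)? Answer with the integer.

7

[0] and  $r5, $r6, $r3  →  {$r0:0, $r1:5, $r2:5, $r3:14, $r4:5, $r5:10, $r6:10}
[1] beq  $r1, $r4, L6  →  {$r0:0, $r1:5, $r2:5, $r3:14, $r4:5, $r5:10, $r6:10}  ⟨branch taken⟩
[2] and  $r6, $r2, $r4  →  {$r0:0, $r1:5, $r2:5, $r3:14, $r4:5, $r5:10, $r6:5}
[6] bne  $r6, $r2, L8  →  {$r0:0, $r1:5, $r2:5, $r3:14, $r4:5, $r5:10, $r6:5}  ⟨branch fallthrough⟩
[7] or   $r1, $r1, $r6  →  {$r0:0, $r1:5, $r2:5, $r3:14, $r4:5, $r5:10, $r6:5}
[8] sub  $r2, $r5, $r2  →  {$r0:0, $r1:5, $r2:5, $r3:14, $r4:5, $r5:10, $r6:5}
[9] xori  $r5, $r2, 6  →  {$r0:0, $r1:5, $r2:5, $r3:14, $r4:5, $r5:3, $r6:5}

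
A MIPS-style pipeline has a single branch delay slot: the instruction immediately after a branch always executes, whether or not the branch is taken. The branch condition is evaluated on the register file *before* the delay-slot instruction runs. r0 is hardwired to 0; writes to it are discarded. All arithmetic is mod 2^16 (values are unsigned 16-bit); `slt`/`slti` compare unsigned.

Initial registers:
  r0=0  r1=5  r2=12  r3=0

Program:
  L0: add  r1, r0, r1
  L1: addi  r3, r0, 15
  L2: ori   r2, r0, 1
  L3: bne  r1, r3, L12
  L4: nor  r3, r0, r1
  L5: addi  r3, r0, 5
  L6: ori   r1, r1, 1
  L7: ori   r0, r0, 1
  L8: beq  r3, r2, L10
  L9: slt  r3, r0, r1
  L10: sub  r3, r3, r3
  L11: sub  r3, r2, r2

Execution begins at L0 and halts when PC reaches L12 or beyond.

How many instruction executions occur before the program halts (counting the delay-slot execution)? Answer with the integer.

5

[0] add  r1, r0, r1  →  {r0:0, r1:5, r2:12, r3:0}
[1] addi  r3, r0, 15  →  {r0:0, r1:5, r2:12, r3:15}
[2] ori   r2, r0, 1  →  {r0:0, r1:5, r2:1, r3:15}
[3] bne  r1, r3, L12  →  {r0:0, r1:5, r2:1, r3:15}  ⟨branch taken⟩
[4] nor  r3, r0, r1  →  {r0:0, r1:5, r2:1, r3:65530}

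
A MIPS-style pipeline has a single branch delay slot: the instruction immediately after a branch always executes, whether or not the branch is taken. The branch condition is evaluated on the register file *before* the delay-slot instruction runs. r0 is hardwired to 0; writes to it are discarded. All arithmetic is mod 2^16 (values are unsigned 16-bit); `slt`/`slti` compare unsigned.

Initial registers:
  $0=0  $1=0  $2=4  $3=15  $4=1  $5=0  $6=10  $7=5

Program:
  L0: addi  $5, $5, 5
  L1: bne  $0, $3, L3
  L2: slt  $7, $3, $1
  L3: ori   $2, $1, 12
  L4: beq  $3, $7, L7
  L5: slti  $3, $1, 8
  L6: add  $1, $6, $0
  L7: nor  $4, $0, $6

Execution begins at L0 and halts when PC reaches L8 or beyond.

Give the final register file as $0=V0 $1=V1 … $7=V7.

[0] addi  $5, $5, 5  →  {$0:0, $1:0, $2:4, $3:15, $4:1, $5:5, $6:10, $7:5}
[1] bne  $0, $3, L3  →  {$0:0, $1:0, $2:4, $3:15, $4:1, $5:5, $6:10, $7:5}  ⟨branch taken⟩
[2] slt  $7, $3, $1  →  {$0:0, $1:0, $2:4, $3:15, $4:1, $5:5, $6:10, $7:0}
[3] ori   $2, $1, 12  →  {$0:0, $1:0, $2:12, $3:15, $4:1, $5:5, $6:10, $7:0}
[4] beq  $3, $7, L7  →  {$0:0, $1:0, $2:12, $3:15, $4:1, $5:5, $6:10, $7:0}  ⟨branch fallthrough⟩
[5] slti  $3, $1, 8  →  {$0:0, $1:0, $2:12, $3:1, $4:1, $5:5, $6:10, $7:0}
[6] add  $1, $6, $0  →  {$0:0, $1:10, $2:12, $3:1, $4:1, $5:5, $6:10, $7:0}
[7] nor  $4, $0, $6  →  {$0:0, $1:10, $2:12, $3:1, $4:65525, $5:5, $6:10, $7:0}

$0=0 $1=10 $2=12 $3=1 $4=65525 $5=5 $6=10 $7=0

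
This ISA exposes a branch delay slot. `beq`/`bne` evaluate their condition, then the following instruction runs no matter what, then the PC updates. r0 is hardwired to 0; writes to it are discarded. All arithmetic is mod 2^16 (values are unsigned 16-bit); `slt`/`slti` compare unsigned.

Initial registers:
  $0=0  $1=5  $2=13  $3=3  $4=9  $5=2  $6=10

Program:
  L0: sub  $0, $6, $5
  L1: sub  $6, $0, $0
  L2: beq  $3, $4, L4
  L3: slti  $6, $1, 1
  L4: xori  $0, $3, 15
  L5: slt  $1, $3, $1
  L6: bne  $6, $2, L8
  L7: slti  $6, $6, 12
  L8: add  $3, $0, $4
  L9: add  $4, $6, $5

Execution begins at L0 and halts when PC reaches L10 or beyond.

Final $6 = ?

  step pc=0: sub  $0, $6, $5  regs=(0,5,13,3,9,2,10)
  step pc=1: sub  $6, $0, $0  regs=(0,5,13,3,9,2,0)
  step pc=2: beq  $3, $4, L4  cond=F  regs=(0,5,13,3,9,2,0)
  step pc=3: slti  $6, $1, 1  regs=(0,5,13,3,9,2,0)
  step pc=4: xori  $0, $3, 15  regs=(0,5,13,3,9,2,0)
  step pc=5: slt  $1, $3, $1  regs=(0,1,13,3,9,2,0)
  step pc=6: bne  $6, $2, L8  cond=T  regs=(0,1,13,3,9,2,0)
  step pc=7: slti  $6, $6, 12  regs=(0,1,13,3,9,2,1)
  step pc=8: add  $3, $0, $4  regs=(0,1,13,9,9,2,1)
  step pc=9: add  $4, $6, $5  regs=(0,1,13,9,3,2,1)

1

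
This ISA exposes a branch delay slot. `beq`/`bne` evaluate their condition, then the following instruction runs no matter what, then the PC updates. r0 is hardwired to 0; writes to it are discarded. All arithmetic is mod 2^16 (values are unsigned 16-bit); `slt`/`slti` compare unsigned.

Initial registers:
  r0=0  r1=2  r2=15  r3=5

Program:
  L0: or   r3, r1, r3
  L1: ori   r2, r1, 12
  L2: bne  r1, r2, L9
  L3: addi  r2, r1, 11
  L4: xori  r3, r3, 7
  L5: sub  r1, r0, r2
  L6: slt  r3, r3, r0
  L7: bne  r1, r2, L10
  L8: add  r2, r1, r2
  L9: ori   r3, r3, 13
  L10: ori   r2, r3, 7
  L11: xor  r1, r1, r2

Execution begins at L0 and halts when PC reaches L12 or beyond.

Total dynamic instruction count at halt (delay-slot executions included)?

7

[0] or   r3, r1, r3  →  {r0:0, r1:2, r2:15, r3:7}
[1] ori   r2, r1, 12  →  {r0:0, r1:2, r2:14, r3:7}
[2] bne  r1, r2, L9  →  {r0:0, r1:2, r2:14, r3:7}  ⟨branch taken⟩
[3] addi  r2, r1, 11  →  {r0:0, r1:2, r2:13, r3:7}
[9] ori   r3, r3, 13  →  {r0:0, r1:2, r2:13, r3:15}
[10] ori   r2, r3, 7  →  {r0:0, r1:2, r2:15, r3:15}
[11] xor  r1, r1, r2  →  {r0:0, r1:13, r2:15, r3:15}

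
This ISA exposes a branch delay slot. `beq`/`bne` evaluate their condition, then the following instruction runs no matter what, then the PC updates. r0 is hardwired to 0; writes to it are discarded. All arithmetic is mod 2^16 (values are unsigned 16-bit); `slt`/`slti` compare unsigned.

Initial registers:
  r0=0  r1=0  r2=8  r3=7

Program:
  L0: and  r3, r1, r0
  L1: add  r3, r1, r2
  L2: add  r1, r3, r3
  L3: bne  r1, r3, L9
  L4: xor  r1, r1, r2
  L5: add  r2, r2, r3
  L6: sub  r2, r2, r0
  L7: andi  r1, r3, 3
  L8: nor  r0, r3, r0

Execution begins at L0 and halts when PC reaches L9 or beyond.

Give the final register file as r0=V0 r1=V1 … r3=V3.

r0=0 r1=24 r2=8 r3=8

#0 and  r3, r1, r0 ; 0/0/8/0
#1 add  r3, r1, r2 ; 0/0/8/8
#2 add  r1, r3, r3 ; 0/16/8/8
#3 bne  r1, r3, L9 ; 0/16/8/8 ; →target
#4 xor  r1, r1, r2 ; 0/24/8/8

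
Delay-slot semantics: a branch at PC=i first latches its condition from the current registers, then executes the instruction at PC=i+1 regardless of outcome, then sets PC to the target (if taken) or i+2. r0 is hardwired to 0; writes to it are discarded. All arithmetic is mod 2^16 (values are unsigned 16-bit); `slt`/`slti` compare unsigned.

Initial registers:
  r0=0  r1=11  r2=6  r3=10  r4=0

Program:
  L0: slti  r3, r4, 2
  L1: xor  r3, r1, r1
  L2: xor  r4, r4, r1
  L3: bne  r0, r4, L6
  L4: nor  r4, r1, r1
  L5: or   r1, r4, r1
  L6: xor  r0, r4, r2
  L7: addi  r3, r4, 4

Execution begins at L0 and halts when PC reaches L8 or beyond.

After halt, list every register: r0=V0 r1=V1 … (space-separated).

r0=0 r1=11 r2=6 r3=65528 r4=65524

  step pc=0: slti  r3, r4, 2  regs=(0,11,6,1,0)
  step pc=1: xor  r3, r1, r1  regs=(0,11,6,0,0)
  step pc=2: xor  r4, r4, r1  regs=(0,11,6,0,11)
  step pc=3: bne  r0, r4, L6  cond=T  regs=(0,11,6,0,11)
  step pc=4: nor  r4, r1, r1  regs=(0,11,6,0,65524)
  step pc=6: xor  r0, r4, r2  regs=(0,11,6,0,65524)
  step pc=7: addi  r3, r4, 4  regs=(0,11,6,65528,65524)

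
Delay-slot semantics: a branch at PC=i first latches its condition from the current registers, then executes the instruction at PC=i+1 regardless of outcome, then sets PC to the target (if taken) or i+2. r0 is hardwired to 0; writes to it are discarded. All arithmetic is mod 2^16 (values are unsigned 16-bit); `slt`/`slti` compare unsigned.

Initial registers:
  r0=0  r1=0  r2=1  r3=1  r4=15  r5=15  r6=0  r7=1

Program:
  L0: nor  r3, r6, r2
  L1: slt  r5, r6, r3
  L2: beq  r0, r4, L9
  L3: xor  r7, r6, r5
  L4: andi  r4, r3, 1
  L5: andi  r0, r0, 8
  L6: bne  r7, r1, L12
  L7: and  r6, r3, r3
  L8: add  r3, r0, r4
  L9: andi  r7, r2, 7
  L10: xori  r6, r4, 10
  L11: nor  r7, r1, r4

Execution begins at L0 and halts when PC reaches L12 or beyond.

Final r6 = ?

65534

PC=0  nor  r3, r6, r2        | r0=0 r1=0 r2=1 r3=65534 r4=15 r5=15 r6=0 r7=1
PC=1  slt  r5, r6, r3        | r0=0 r1=0 r2=1 r3=65534 r4=15 r5=1 r6=0 r7=1
PC=2  beq  r0, r4, L9        | r0=0 r1=0 r2=1 r3=65534 r4=15 r5=1 r6=0 r7=1  [not taken]
PC=3  xor  r7, r6, r5        | r0=0 r1=0 r2=1 r3=65534 r4=15 r5=1 r6=0 r7=1
PC=4  andi  r4, r3, 1        | r0=0 r1=0 r2=1 r3=65534 r4=0 r5=1 r6=0 r7=1
PC=5  andi  r0, r0, 8        | r0=0 r1=0 r2=1 r3=65534 r4=0 r5=1 r6=0 r7=1
PC=6  bne  r7, r1, L12       | r0=0 r1=0 r2=1 r3=65534 r4=0 r5=1 r6=0 r7=1  [TAKEN]
PC=7  and  r6, r3, r3        | r0=0 r1=0 r2=1 r3=65534 r4=0 r5=1 r6=65534 r7=1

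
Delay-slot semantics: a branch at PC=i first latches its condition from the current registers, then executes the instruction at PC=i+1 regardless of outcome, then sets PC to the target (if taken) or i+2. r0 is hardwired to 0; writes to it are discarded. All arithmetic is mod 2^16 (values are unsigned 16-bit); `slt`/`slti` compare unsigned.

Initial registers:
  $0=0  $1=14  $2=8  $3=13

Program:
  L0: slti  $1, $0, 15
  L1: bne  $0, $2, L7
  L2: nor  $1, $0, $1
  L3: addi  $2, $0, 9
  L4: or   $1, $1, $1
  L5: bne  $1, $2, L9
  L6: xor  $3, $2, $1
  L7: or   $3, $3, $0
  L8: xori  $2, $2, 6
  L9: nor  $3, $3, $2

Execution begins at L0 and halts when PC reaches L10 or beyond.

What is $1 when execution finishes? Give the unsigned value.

65534

  step pc=0: slti  $1, $0, 15  regs=(0,1,8,13)
  step pc=1: bne  $0, $2, L7  cond=T  regs=(0,1,8,13)
  step pc=2: nor  $1, $0, $1  regs=(0,65534,8,13)
  step pc=7: or   $3, $3, $0  regs=(0,65534,8,13)
  step pc=8: xori  $2, $2, 6  regs=(0,65534,14,13)
  step pc=9: nor  $3, $3, $2  regs=(0,65534,14,65520)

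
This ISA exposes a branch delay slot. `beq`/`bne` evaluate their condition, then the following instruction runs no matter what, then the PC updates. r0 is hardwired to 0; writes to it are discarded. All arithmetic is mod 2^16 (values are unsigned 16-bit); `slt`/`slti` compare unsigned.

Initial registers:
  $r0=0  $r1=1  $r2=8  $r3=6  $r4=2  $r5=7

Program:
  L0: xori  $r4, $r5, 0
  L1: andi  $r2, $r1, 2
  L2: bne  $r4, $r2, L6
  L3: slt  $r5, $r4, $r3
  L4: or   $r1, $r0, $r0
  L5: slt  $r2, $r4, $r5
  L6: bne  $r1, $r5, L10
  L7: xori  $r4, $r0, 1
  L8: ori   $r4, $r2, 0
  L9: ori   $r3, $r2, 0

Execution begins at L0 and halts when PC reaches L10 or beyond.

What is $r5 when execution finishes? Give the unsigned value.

0

[0] xori  $r4, $r5, 0  →  {$r0:0, $r1:1, $r2:8, $r3:6, $r4:7, $r5:7}
[1] andi  $r2, $r1, 2  →  {$r0:0, $r1:1, $r2:0, $r3:6, $r4:7, $r5:7}
[2] bne  $r4, $r2, L6  →  {$r0:0, $r1:1, $r2:0, $r3:6, $r4:7, $r5:7}  ⟨branch taken⟩
[3] slt  $r5, $r4, $r3  →  {$r0:0, $r1:1, $r2:0, $r3:6, $r4:7, $r5:0}
[6] bne  $r1, $r5, L10  →  {$r0:0, $r1:1, $r2:0, $r3:6, $r4:7, $r5:0}  ⟨branch taken⟩
[7] xori  $r4, $r0, 1  →  {$r0:0, $r1:1, $r2:0, $r3:6, $r4:1, $r5:0}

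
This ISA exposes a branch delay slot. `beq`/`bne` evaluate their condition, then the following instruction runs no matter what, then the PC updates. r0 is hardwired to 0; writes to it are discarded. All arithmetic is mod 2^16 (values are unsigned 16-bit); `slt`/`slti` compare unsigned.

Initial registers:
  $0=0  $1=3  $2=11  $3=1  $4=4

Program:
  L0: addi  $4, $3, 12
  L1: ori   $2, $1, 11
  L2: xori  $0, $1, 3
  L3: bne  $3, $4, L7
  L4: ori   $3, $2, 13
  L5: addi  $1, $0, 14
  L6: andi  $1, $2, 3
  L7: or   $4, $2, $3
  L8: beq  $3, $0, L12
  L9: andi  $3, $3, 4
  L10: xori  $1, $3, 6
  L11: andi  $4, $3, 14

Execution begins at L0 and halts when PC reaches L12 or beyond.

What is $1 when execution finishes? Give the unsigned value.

2

[0] addi  $4, $3, 12  →  {$0:0, $1:3, $2:11, $3:1, $4:13}
[1] ori   $2, $1, 11  →  {$0:0, $1:3, $2:11, $3:1, $4:13}
[2] xori  $0, $1, 3  →  {$0:0, $1:3, $2:11, $3:1, $4:13}
[3] bne  $3, $4, L7  →  {$0:0, $1:3, $2:11, $3:1, $4:13}  ⟨branch taken⟩
[4] ori   $3, $2, 13  →  {$0:0, $1:3, $2:11, $3:15, $4:13}
[7] or   $4, $2, $3  →  {$0:0, $1:3, $2:11, $3:15, $4:15}
[8] beq  $3, $0, L12  →  {$0:0, $1:3, $2:11, $3:15, $4:15}  ⟨branch fallthrough⟩
[9] andi  $3, $3, 4  →  {$0:0, $1:3, $2:11, $3:4, $4:15}
[10] xori  $1, $3, 6  →  {$0:0, $1:2, $2:11, $3:4, $4:15}
[11] andi  $4, $3, 14  →  {$0:0, $1:2, $2:11, $3:4, $4:4}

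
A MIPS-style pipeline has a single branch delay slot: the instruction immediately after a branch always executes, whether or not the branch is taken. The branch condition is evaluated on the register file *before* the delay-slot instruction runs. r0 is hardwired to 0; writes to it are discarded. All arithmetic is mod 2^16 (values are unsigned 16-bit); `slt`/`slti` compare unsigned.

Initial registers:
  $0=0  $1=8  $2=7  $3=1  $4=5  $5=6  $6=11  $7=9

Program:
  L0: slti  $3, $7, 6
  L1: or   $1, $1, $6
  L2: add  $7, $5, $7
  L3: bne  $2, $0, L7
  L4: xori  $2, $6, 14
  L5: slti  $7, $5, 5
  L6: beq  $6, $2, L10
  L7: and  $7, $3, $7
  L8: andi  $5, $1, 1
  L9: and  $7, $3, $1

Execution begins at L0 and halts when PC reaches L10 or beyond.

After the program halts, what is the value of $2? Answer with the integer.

5

[0] slti  $3, $7, 6  →  {$0:0, $1:8, $2:7, $3:0, $4:5, $5:6, $6:11, $7:9}
[1] or   $1, $1, $6  →  {$0:0, $1:11, $2:7, $3:0, $4:5, $5:6, $6:11, $7:9}
[2] add  $7, $5, $7  →  {$0:0, $1:11, $2:7, $3:0, $4:5, $5:6, $6:11, $7:15}
[3] bne  $2, $0, L7  →  {$0:0, $1:11, $2:7, $3:0, $4:5, $5:6, $6:11, $7:15}  ⟨branch taken⟩
[4] xori  $2, $6, 14  →  {$0:0, $1:11, $2:5, $3:0, $4:5, $5:6, $6:11, $7:15}
[7] and  $7, $3, $7  →  {$0:0, $1:11, $2:5, $3:0, $4:5, $5:6, $6:11, $7:0}
[8] andi  $5, $1, 1  →  {$0:0, $1:11, $2:5, $3:0, $4:5, $5:1, $6:11, $7:0}
[9] and  $7, $3, $1  →  {$0:0, $1:11, $2:5, $3:0, $4:5, $5:1, $6:11, $7:0}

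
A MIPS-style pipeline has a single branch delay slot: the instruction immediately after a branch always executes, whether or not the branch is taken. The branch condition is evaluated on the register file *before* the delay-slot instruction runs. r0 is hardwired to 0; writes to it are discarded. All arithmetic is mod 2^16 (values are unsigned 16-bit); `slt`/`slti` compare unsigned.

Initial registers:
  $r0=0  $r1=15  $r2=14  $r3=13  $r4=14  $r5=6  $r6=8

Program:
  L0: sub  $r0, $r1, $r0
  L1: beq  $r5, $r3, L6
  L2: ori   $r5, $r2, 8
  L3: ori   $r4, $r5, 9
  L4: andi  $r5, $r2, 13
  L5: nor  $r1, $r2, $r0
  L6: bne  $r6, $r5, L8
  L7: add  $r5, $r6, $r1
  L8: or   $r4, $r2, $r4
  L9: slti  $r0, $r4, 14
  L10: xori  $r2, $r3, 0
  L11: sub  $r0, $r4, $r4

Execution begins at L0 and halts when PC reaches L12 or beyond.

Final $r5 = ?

65529

  step pc=0: sub  $r0, $r1, $r0  regs=(0,15,14,13,14,6,8)
  step pc=1: beq  $r5, $r3, L6  cond=F  regs=(0,15,14,13,14,6,8)
  step pc=2: ori   $r5, $r2, 8  regs=(0,15,14,13,14,14,8)
  step pc=3: ori   $r4, $r5, 9  regs=(0,15,14,13,15,14,8)
  step pc=4: andi  $r5, $r2, 13  regs=(0,15,14,13,15,12,8)
  step pc=5: nor  $r1, $r2, $r0  regs=(0,65521,14,13,15,12,8)
  step pc=6: bne  $r6, $r5, L8  cond=T  regs=(0,65521,14,13,15,12,8)
  step pc=7: add  $r5, $r6, $r1  regs=(0,65521,14,13,15,65529,8)
  step pc=8: or   $r4, $r2, $r4  regs=(0,65521,14,13,15,65529,8)
  step pc=9: slti  $r0, $r4, 14  regs=(0,65521,14,13,15,65529,8)
  step pc=10: xori  $r2, $r3, 0  regs=(0,65521,13,13,15,65529,8)
  step pc=11: sub  $r0, $r4, $r4  regs=(0,65521,13,13,15,65529,8)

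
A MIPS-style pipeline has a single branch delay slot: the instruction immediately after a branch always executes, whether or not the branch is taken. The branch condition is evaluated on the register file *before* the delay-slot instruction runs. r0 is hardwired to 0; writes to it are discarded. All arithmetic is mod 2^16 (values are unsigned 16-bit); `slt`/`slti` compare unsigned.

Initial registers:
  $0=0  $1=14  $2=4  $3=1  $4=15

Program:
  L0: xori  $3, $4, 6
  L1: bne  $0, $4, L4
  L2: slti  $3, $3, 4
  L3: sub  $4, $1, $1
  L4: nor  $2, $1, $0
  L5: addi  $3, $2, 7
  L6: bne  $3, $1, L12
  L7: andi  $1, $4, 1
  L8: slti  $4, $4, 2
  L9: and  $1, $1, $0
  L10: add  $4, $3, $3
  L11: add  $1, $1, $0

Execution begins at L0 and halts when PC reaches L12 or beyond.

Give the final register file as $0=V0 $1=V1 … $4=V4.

$0=0 $1=1 $2=65521 $3=65528 $4=15

PC=0  xori  $3, $4, 6        | $0=0 $1=14 $2=4 $3=9 $4=15
PC=1  bne  $0, $4, L4        | $0=0 $1=14 $2=4 $3=9 $4=15  [TAKEN]
PC=2  slti  $3, $3, 4        | $0=0 $1=14 $2=4 $3=0 $4=15
PC=4  nor  $2, $1, $0        | $0=0 $1=14 $2=65521 $3=0 $4=15
PC=5  addi  $3, $2, 7        | $0=0 $1=14 $2=65521 $3=65528 $4=15
PC=6  bne  $3, $1, L12       | $0=0 $1=14 $2=65521 $3=65528 $4=15  [TAKEN]
PC=7  andi  $1, $4, 1        | $0=0 $1=1 $2=65521 $3=65528 $4=15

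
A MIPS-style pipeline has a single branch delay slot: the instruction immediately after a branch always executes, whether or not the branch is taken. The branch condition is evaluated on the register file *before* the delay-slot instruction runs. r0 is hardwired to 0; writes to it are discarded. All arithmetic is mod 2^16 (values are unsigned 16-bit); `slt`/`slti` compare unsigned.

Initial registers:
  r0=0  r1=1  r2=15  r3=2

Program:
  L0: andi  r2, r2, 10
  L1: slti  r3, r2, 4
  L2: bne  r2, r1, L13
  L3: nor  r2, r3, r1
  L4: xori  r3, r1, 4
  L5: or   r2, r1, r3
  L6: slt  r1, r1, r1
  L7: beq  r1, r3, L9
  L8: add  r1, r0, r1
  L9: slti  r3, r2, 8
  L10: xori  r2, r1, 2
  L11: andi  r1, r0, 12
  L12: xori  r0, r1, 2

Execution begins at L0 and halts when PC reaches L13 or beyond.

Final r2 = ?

PC=0  andi  r2, r2, 10       | r0=0 r1=1 r2=10 r3=2
PC=1  slti  r3, r2, 4        | r0=0 r1=1 r2=10 r3=0
PC=2  bne  r2, r1, L13       | r0=0 r1=1 r2=10 r3=0  [TAKEN]
PC=3  nor  r2, r3, r1        | r0=0 r1=1 r2=65534 r3=0

65534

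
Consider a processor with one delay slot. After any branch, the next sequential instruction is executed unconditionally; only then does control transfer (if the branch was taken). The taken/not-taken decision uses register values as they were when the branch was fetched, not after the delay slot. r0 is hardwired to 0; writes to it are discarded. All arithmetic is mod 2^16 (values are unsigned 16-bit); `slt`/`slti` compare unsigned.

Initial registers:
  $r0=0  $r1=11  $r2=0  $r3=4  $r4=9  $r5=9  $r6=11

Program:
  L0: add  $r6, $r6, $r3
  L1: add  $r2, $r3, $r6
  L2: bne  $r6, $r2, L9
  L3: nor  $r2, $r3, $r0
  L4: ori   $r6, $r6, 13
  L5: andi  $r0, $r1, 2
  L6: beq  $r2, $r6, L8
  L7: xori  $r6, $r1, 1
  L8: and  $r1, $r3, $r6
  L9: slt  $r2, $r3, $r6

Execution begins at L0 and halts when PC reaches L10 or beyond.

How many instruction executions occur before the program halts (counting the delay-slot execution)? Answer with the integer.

  step pc=0: add  $r6, $r6, $r3  regs=(0,11,0,4,9,9,15)
  step pc=1: add  $r2, $r3, $r6  regs=(0,11,19,4,9,9,15)
  step pc=2: bne  $r6, $r2, L9  cond=T  regs=(0,11,19,4,9,9,15)
  step pc=3: nor  $r2, $r3, $r0  regs=(0,11,65531,4,9,9,15)
  step pc=9: slt  $r2, $r3, $r6  regs=(0,11,1,4,9,9,15)

5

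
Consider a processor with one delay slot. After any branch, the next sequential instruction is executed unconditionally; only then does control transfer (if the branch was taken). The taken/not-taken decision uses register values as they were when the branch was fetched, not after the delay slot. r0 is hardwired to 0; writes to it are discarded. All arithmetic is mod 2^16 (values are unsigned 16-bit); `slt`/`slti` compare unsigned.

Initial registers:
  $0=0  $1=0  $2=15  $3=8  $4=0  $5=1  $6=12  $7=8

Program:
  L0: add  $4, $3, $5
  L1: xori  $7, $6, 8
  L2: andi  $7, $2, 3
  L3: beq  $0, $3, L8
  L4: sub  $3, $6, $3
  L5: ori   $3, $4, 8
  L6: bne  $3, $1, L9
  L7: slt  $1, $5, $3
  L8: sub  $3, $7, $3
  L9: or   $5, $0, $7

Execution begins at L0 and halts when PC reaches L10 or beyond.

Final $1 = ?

1

PC=0  add  $4, $3, $5        | $0=0 $1=0 $2=15 $3=8 $4=9 $5=1 $6=12 $7=8
PC=1  xori  $7, $6, 8        | $0=0 $1=0 $2=15 $3=8 $4=9 $5=1 $6=12 $7=4
PC=2  andi  $7, $2, 3        | $0=0 $1=0 $2=15 $3=8 $4=9 $5=1 $6=12 $7=3
PC=3  beq  $0, $3, L8        | $0=0 $1=0 $2=15 $3=8 $4=9 $5=1 $6=12 $7=3  [not taken]
PC=4  sub  $3, $6, $3        | $0=0 $1=0 $2=15 $3=4 $4=9 $5=1 $6=12 $7=3
PC=5  ori   $3, $4, 8        | $0=0 $1=0 $2=15 $3=9 $4=9 $5=1 $6=12 $7=3
PC=6  bne  $3, $1, L9        | $0=0 $1=0 $2=15 $3=9 $4=9 $5=1 $6=12 $7=3  [TAKEN]
PC=7  slt  $1, $5, $3        | $0=0 $1=1 $2=15 $3=9 $4=9 $5=1 $6=12 $7=3
PC=9  or   $5, $0, $7        | $0=0 $1=1 $2=15 $3=9 $4=9 $5=3 $6=12 $7=3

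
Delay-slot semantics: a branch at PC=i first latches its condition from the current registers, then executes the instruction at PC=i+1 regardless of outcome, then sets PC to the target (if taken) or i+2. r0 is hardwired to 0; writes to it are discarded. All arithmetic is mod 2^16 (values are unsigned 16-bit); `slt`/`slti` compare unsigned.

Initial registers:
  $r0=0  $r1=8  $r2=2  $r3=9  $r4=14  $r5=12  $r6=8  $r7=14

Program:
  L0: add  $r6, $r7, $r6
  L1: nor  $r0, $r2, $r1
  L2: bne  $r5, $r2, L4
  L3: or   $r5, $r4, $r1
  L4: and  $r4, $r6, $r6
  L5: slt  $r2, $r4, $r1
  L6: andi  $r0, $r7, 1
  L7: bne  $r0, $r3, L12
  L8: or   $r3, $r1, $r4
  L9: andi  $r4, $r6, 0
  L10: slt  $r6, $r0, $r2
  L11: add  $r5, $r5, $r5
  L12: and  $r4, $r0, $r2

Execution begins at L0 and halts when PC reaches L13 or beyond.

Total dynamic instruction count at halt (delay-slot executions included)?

  step pc=0: add  $r6, $r7, $r6  regs=(0,8,2,9,14,12,22,14)
  step pc=1: nor  $r0, $r2, $r1  regs=(0,8,2,9,14,12,22,14)
  step pc=2: bne  $r5, $r2, L4  cond=T  regs=(0,8,2,9,14,12,22,14)
  step pc=3: or   $r5, $r4, $r1  regs=(0,8,2,9,14,14,22,14)
  step pc=4: and  $r4, $r6, $r6  regs=(0,8,2,9,22,14,22,14)
  step pc=5: slt  $r2, $r4, $r1  regs=(0,8,0,9,22,14,22,14)
  step pc=6: andi  $r0, $r7, 1  regs=(0,8,0,9,22,14,22,14)
  step pc=7: bne  $r0, $r3, L12  cond=T  regs=(0,8,0,9,22,14,22,14)
  step pc=8: or   $r3, $r1, $r4  regs=(0,8,0,30,22,14,22,14)
  step pc=12: and  $r4, $r0, $r2  regs=(0,8,0,30,0,14,22,14)

10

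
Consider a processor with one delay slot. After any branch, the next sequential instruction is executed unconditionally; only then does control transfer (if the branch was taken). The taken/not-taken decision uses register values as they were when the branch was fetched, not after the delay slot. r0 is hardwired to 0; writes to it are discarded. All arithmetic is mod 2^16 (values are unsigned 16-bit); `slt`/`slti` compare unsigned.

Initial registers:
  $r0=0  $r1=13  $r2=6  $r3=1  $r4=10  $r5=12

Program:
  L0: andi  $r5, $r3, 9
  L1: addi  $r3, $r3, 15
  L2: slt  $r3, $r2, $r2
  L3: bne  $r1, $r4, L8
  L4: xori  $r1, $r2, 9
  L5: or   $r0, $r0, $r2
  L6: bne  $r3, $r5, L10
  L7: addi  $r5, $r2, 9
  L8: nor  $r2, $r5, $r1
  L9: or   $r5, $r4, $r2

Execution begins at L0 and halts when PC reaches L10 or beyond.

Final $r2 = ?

65520

  step pc=0: andi  $r5, $r3, 9  regs=(0,13,6,1,10,1)
  step pc=1: addi  $r3, $r3, 15  regs=(0,13,6,16,10,1)
  step pc=2: slt  $r3, $r2, $r2  regs=(0,13,6,0,10,1)
  step pc=3: bne  $r1, $r4, L8  cond=T  regs=(0,13,6,0,10,1)
  step pc=4: xori  $r1, $r2, 9  regs=(0,15,6,0,10,1)
  step pc=8: nor  $r2, $r5, $r1  regs=(0,15,65520,0,10,1)
  step pc=9: or   $r5, $r4, $r2  regs=(0,15,65520,0,10,65530)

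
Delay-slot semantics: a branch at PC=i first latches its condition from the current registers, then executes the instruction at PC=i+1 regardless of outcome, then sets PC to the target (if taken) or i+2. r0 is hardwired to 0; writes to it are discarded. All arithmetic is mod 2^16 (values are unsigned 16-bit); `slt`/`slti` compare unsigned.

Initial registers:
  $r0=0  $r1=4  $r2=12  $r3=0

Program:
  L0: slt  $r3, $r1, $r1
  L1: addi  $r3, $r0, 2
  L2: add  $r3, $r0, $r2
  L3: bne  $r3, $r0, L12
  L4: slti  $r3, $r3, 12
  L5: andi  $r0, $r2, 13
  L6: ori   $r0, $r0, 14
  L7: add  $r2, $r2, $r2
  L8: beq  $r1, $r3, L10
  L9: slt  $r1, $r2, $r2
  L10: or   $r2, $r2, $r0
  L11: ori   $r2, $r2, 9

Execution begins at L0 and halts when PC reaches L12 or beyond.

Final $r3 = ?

0

PC=0  slt  $r3, $r1, $r1     | $r0=0 $r1=4 $r2=12 $r3=0
PC=1  addi  $r3, $r0, 2      | $r0=0 $r1=4 $r2=12 $r3=2
PC=2  add  $r3, $r0, $r2     | $r0=0 $r1=4 $r2=12 $r3=12
PC=3  bne  $r3, $r0, L12     | $r0=0 $r1=4 $r2=12 $r3=12  [TAKEN]
PC=4  slti  $r3, $r3, 12     | $r0=0 $r1=4 $r2=12 $r3=0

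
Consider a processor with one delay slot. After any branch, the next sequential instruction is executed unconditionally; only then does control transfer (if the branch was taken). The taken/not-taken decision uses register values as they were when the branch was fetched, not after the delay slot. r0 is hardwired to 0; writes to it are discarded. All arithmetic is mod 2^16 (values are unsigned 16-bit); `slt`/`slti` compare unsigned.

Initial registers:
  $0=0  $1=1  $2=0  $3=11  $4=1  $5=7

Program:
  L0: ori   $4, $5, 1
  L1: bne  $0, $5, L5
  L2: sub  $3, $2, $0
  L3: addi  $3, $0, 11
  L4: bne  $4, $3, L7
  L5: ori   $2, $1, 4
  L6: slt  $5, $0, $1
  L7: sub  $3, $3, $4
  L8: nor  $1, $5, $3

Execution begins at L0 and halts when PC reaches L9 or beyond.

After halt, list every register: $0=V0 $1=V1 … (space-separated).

#0 ori   $4, $5, 1 ; 0/1/0/11/7/7
#1 bne  $0, $5, L5 ; 0/1/0/11/7/7 ; →target
#2 sub  $3, $2, $0 ; 0/1/0/0/7/7
#5 ori   $2, $1, 4 ; 0/1/5/0/7/7
#6 slt  $5, $0, $1 ; 0/1/5/0/7/1
#7 sub  $3, $3, $4 ; 0/1/5/65529/7/1
#8 nor  $1, $5, $3 ; 0/6/5/65529/7/1

$0=0 $1=6 $2=5 $3=65529 $4=7 $5=1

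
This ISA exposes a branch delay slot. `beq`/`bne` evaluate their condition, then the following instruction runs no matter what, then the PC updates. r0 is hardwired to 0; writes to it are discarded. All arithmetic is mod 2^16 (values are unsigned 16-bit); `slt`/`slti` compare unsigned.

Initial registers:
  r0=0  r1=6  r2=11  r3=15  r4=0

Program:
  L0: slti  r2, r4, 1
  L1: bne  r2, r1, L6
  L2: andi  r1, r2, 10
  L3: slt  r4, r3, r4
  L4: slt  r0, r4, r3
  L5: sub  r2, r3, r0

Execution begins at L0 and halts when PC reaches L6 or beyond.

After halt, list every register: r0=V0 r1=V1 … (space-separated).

[0] slti  r2, r4, 1  →  {r0:0, r1:6, r2:1, r3:15, r4:0}
[1] bne  r2, r1, L6  →  {r0:0, r1:6, r2:1, r3:15, r4:0}  ⟨branch taken⟩
[2] andi  r1, r2, 10  →  {r0:0, r1:0, r2:1, r3:15, r4:0}

r0=0 r1=0 r2=1 r3=15 r4=0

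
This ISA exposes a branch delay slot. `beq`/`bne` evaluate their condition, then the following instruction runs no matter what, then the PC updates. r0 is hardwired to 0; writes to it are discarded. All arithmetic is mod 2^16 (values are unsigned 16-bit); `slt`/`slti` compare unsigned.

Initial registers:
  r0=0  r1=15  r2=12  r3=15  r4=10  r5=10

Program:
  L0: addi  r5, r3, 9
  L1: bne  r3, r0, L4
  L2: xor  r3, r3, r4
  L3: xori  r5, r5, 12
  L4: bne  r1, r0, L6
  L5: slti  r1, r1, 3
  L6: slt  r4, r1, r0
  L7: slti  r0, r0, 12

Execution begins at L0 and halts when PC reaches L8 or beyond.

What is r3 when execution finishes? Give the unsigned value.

  step pc=0: addi  r5, r3, 9  regs=(0,15,12,15,10,24)
  step pc=1: bne  r3, r0, L4  cond=T  regs=(0,15,12,15,10,24)
  step pc=2: xor  r3, r3, r4  regs=(0,15,12,5,10,24)
  step pc=4: bne  r1, r0, L6  cond=T  regs=(0,15,12,5,10,24)
  step pc=5: slti  r1, r1, 3  regs=(0,0,12,5,10,24)
  step pc=6: slt  r4, r1, r0  regs=(0,0,12,5,0,24)
  step pc=7: slti  r0, r0, 12  regs=(0,0,12,5,0,24)

5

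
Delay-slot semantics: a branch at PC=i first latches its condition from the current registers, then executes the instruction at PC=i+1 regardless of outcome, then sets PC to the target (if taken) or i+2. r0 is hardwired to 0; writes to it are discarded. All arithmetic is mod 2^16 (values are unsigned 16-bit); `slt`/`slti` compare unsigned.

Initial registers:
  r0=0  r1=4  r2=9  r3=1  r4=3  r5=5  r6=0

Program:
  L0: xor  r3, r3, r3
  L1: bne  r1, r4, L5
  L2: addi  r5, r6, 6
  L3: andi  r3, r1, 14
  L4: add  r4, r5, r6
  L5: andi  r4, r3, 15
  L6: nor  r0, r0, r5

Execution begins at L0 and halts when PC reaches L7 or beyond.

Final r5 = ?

6

#0 xor  r3, r3, r3 ; 0/4/9/0/3/5/0
#1 bne  r1, r4, L5 ; 0/4/9/0/3/5/0 ; →target
#2 addi  r5, r6, 6 ; 0/4/9/0/3/6/0
#5 andi  r4, r3, 15 ; 0/4/9/0/0/6/0
#6 nor  r0, r0, r5 ; 0/4/9/0/0/6/0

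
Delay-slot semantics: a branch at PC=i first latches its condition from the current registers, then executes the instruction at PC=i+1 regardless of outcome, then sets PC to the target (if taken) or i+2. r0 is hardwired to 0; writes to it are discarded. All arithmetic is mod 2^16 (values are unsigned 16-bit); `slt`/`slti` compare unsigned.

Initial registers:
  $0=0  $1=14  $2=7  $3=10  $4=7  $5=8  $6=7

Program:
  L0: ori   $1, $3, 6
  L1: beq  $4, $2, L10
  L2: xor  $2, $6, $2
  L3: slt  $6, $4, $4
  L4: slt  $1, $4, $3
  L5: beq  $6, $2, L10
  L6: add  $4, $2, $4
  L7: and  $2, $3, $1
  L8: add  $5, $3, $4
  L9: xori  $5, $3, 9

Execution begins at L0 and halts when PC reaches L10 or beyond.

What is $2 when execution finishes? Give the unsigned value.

[0] ori   $1, $3, 6  →  {$0:0, $1:14, $2:7, $3:10, $4:7, $5:8, $6:7}
[1] beq  $4, $2, L10  →  {$0:0, $1:14, $2:7, $3:10, $4:7, $5:8, $6:7}  ⟨branch taken⟩
[2] xor  $2, $6, $2  →  {$0:0, $1:14, $2:0, $3:10, $4:7, $5:8, $6:7}

0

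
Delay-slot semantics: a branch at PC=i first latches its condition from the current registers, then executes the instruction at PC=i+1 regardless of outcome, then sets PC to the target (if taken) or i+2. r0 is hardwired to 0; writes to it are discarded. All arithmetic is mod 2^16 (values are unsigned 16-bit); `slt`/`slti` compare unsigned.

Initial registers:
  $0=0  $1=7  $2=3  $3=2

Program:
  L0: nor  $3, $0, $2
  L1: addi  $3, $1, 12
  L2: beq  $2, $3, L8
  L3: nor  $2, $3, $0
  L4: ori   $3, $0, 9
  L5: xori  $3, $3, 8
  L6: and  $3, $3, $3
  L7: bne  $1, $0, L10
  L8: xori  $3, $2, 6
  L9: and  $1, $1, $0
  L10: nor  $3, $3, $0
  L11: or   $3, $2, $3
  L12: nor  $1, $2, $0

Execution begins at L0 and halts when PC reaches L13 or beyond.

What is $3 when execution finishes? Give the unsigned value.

#0 nor  $3, $0, $2 ; 0/7/3/65532
#1 addi  $3, $1, 12 ; 0/7/3/19
#2 beq  $2, $3, L8 ; 0/7/3/19 ; →fallthru
#3 nor  $2, $3, $0 ; 0/7/65516/19
#4 ori   $3, $0, 9 ; 0/7/65516/9
#5 xori  $3, $3, 8 ; 0/7/65516/1
#6 and  $3, $3, $3 ; 0/7/65516/1
#7 bne  $1, $0, L10 ; 0/7/65516/1 ; →target
#8 xori  $3, $2, 6 ; 0/7/65516/65514
#10 nor  $3, $3, $0 ; 0/7/65516/21
#11 or   $3, $2, $3 ; 0/7/65516/65533
#12 nor  $1, $2, $0 ; 0/19/65516/65533

65533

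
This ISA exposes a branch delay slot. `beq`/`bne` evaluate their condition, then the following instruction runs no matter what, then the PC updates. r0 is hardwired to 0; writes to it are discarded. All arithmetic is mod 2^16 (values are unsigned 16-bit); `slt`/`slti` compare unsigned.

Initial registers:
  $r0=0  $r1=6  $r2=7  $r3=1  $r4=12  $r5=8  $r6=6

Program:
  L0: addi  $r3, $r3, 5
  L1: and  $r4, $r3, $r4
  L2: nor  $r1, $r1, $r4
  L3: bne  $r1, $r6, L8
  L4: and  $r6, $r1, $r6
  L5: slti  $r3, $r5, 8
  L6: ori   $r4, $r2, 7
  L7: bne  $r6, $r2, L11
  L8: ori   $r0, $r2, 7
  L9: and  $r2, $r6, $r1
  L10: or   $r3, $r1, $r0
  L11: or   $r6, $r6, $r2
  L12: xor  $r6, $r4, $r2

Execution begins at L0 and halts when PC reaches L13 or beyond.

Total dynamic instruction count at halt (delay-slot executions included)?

10

PC=0  addi  $r3, $r3, 5      | $r0=0 $r1=6 $r2=7 $r3=6 $r4=12 $r5=8 $r6=6
PC=1  and  $r4, $r3, $r4     | $r0=0 $r1=6 $r2=7 $r3=6 $r4=4 $r5=8 $r6=6
PC=2  nor  $r1, $r1, $r4     | $r0=0 $r1=65529 $r2=7 $r3=6 $r4=4 $r5=8 $r6=6
PC=3  bne  $r1, $r6, L8      | $r0=0 $r1=65529 $r2=7 $r3=6 $r4=4 $r5=8 $r6=6  [TAKEN]
PC=4  and  $r6, $r1, $r6     | $r0=0 $r1=65529 $r2=7 $r3=6 $r4=4 $r5=8 $r6=0
PC=8  ori   $r0, $r2, 7      | $r0=0 $r1=65529 $r2=7 $r3=6 $r4=4 $r5=8 $r6=0
PC=9  and  $r2, $r6, $r1     | $r0=0 $r1=65529 $r2=0 $r3=6 $r4=4 $r5=8 $r6=0
PC=10 or   $r3, $r1, $r0     | $r0=0 $r1=65529 $r2=0 $r3=65529 $r4=4 $r5=8 $r6=0
PC=11 or   $r6, $r6, $r2     | $r0=0 $r1=65529 $r2=0 $r3=65529 $r4=4 $r5=8 $r6=0
PC=12 xor  $r6, $r4, $r2     | $r0=0 $r1=65529 $r2=0 $r3=65529 $r4=4 $r5=8 $r6=4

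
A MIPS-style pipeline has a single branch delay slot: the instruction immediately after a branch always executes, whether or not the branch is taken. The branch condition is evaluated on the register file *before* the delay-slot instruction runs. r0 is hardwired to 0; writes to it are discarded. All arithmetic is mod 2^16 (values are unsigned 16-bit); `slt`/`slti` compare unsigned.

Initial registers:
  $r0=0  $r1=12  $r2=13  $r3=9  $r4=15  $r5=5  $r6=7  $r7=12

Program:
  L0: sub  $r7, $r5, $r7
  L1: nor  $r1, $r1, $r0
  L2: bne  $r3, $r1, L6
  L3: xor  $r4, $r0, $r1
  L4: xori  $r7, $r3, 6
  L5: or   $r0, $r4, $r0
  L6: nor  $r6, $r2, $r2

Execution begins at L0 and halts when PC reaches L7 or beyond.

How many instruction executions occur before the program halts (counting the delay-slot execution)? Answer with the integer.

5

PC=0  sub  $r7, $r5, $r7     | $r0=0 $r1=12 $r2=13 $r3=9 $r4=15 $r5=5 $r6=7 $r7=65529
PC=1  nor  $r1, $r1, $r0     | $r0=0 $r1=65523 $r2=13 $r3=9 $r4=15 $r5=5 $r6=7 $r7=65529
PC=2  bne  $r3, $r1, L6      | $r0=0 $r1=65523 $r2=13 $r3=9 $r4=15 $r5=5 $r6=7 $r7=65529  [TAKEN]
PC=3  xor  $r4, $r0, $r1     | $r0=0 $r1=65523 $r2=13 $r3=9 $r4=65523 $r5=5 $r6=7 $r7=65529
PC=6  nor  $r6, $r2, $r2     | $r0=0 $r1=65523 $r2=13 $r3=9 $r4=65523 $r5=5 $r6=65522 $r7=65529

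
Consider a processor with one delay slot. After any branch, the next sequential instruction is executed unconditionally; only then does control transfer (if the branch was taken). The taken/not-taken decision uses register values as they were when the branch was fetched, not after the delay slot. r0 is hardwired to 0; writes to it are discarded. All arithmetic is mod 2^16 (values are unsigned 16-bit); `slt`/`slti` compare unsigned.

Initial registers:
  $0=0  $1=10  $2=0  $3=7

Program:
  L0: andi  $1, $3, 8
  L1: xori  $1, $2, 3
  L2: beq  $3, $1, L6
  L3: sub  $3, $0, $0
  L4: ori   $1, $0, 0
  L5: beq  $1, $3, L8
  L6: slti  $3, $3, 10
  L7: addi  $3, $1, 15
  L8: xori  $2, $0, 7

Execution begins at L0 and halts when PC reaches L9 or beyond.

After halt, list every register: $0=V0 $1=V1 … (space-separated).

[0] andi  $1, $3, 8  →  {$0:0, $1:0, $2:0, $3:7}
[1] xori  $1, $2, 3  →  {$0:0, $1:3, $2:0, $3:7}
[2] beq  $3, $1, L6  →  {$0:0, $1:3, $2:0, $3:7}  ⟨branch fallthrough⟩
[3] sub  $3, $0, $0  →  {$0:0, $1:3, $2:0, $3:0}
[4] ori   $1, $0, 0  →  {$0:0, $1:0, $2:0, $3:0}
[5] beq  $1, $3, L8  →  {$0:0, $1:0, $2:0, $3:0}  ⟨branch taken⟩
[6] slti  $3, $3, 10  →  {$0:0, $1:0, $2:0, $3:1}
[8] xori  $2, $0, 7  →  {$0:0, $1:0, $2:7, $3:1}

$0=0 $1=0 $2=7 $3=1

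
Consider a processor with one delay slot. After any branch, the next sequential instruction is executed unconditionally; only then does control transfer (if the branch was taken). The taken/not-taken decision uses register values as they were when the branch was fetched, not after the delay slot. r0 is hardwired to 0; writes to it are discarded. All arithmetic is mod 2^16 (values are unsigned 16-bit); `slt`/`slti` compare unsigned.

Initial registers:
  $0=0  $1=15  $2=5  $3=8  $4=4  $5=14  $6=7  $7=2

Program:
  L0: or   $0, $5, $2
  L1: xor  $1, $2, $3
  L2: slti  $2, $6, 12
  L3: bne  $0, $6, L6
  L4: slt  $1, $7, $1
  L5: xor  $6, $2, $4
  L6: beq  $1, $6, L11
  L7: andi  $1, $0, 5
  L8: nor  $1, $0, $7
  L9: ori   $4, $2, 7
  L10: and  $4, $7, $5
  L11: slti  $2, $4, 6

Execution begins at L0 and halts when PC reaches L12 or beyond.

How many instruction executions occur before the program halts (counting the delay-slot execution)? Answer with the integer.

#0 or   $0, $5, $2 ; 0/15/5/8/4/14/7/2
#1 xor  $1, $2, $3 ; 0/13/5/8/4/14/7/2
#2 slti  $2, $6, 12 ; 0/13/1/8/4/14/7/2
#3 bne  $0, $6, L6 ; 0/13/1/8/4/14/7/2 ; →target
#4 slt  $1, $7, $1 ; 0/1/1/8/4/14/7/2
#6 beq  $1, $6, L11 ; 0/1/1/8/4/14/7/2 ; →fallthru
#7 andi  $1, $0, 5 ; 0/0/1/8/4/14/7/2
#8 nor  $1, $0, $7 ; 0/65533/1/8/4/14/7/2
#9 ori   $4, $2, 7 ; 0/65533/1/8/7/14/7/2
#10 and  $4, $7, $5 ; 0/65533/1/8/2/14/7/2
#11 slti  $2, $4, 6 ; 0/65533/1/8/2/14/7/2

11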